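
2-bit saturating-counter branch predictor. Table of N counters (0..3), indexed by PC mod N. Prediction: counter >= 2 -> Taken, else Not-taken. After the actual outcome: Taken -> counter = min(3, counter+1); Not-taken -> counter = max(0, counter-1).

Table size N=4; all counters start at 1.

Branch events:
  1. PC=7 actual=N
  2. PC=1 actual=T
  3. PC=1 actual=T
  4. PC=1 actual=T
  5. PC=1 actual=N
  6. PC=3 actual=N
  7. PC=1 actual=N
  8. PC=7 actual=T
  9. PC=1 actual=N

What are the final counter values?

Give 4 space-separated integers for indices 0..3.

Answer: 1 0 1 1

Derivation:
Ev 1: PC=7 idx=3 pred=N actual=N -> ctr[3]=0
Ev 2: PC=1 idx=1 pred=N actual=T -> ctr[1]=2
Ev 3: PC=1 idx=1 pred=T actual=T -> ctr[1]=3
Ev 4: PC=1 idx=1 pred=T actual=T -> ctr[1]=3
Ev 5: PC=1 idx=1 pred=T actual=N -> ctr[1]=2
Ev 6: PC=3 idx=3 pred=N actual=N -> ctr[3]=0
Ev 7: PC=1 idx=1 pred=T actual=N -> ctr[1]=1
Ev 8: PC=7 idx=3 pred=N actual=T -> ctr[3]=1
Ev 9: PC=1 idx=1 pred=N actual=N -> ctr[1]=0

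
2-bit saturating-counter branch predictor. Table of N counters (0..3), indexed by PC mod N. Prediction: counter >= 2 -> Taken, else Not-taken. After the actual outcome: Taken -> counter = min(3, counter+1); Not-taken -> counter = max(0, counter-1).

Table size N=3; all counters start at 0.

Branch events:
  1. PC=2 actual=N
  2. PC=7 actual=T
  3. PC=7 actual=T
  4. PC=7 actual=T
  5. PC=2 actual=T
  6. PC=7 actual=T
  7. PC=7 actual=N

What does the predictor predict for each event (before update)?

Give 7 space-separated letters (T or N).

Ev 1: PC=2 idx=2 pred=N actual=N -> ctr[2]=0
Ev 2: PC=7 idx=1 pred=N actual=T -> ctr[1]=1
Ev 3: PC=7 idx=1 pred=N actual=T -> ctr[1]=2
Ev 4: PC=7 idx=1 pred=T actual=T -> ctr[1]=3
Ev 5: PC=2 idx=2 pred=N actual=T -> ctr[2]=1
Ev 6: PC=7 idx=1 pred=T actual=T -> ctr[1]=3
Ev 7: PC=7 idx=1 pred=T actual=N -> ctr[1]=2

Answer: N N N T N T T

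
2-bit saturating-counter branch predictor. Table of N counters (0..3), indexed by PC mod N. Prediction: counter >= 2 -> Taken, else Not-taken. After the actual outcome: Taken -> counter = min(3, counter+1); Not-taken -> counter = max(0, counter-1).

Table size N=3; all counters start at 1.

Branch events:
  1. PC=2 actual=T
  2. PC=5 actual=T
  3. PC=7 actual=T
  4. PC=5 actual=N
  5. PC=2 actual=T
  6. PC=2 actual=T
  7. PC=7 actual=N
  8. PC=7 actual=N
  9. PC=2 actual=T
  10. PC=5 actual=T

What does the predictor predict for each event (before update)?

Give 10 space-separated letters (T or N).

Answer: N T N T T T T N T T

Derivation:
Ev 1: PC=2 idx=2 pred=N actual=T -> ctr[2]=2
Ev 2: PC=5 idx=2 pred=T actual=T -> ctr[2]=3
Ev 3: PC=7 idx=1 pred=N actual=T -> ctr[1]=2
Ev 4: PC=5 idx=2 pred=T actual=N -> ctr[2]=2
Ev 5: PC=2 idx=2 pred=T actual=T -> ctr[2]=3
Ev 6: PC=2 idx=2 pred=T actual=T -> ctr[2]=3
Ev 7: PC=7 idx=1 pred=T actual=N -> ctr[1]=1
Ev 8: PC=7 idx=1 pred=N actual=N -> ctr[1]=0
Ev 9: PC=2 idx=2 pred=T actual=T -> ctr[2]=3
Ev 10: PC=5 idx=2 pred=T actual=T -> ctr[2]=3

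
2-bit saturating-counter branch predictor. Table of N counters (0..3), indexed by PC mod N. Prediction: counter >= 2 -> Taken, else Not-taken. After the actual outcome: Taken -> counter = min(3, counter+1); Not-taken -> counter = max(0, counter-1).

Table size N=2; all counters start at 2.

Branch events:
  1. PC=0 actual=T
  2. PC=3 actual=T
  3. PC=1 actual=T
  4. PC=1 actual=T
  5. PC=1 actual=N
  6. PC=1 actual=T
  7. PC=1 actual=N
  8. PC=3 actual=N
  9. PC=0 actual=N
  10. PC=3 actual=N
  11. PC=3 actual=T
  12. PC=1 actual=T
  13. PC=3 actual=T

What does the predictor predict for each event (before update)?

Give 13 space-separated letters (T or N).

Ev 1: PC=0 idx=0 pred=T actual=T -> ctr[0]=3
Ev 2: PC=3 idx=1 pred=T actual=T -> ctr[1]=3
Ev 3: PC=1 idx=1 pred=T actual=T -> ctr[1]=3
Ev 4: PC=1 idx=1 pred=T actual=T -> ctr[1]=3
Ev 5: PC=1 idx=1 pred=T actual=N -> ctr[1]=2
Ev 6: PC=1 idx=1 pred=T actual=T -> ctr[1]=3
Ev 7: PC=1 idx=1 pred=T actual=N -> ctr[1]=2
Ev 8: PC=3 idx=1 pred=T actual=N -> ctr[1]=1
Ev 9: PC=0 idx=0 pred=T actual=N -> ctr[0]=2
Ev 10: PC=3 idx=1 pred=N actual=N -> ctr[1]=0
Ev 11: PC=3 idx=1 pred=N actual=T -> ctr[1]=1
Ev 12: PC=1 idx=1 pred=N actual=T -> ctr[1]=2
Ev 13: PC=3 idx=1 pred=T actual=T -> ctr[1]=3

Answer: T T T T T T T T T N N N T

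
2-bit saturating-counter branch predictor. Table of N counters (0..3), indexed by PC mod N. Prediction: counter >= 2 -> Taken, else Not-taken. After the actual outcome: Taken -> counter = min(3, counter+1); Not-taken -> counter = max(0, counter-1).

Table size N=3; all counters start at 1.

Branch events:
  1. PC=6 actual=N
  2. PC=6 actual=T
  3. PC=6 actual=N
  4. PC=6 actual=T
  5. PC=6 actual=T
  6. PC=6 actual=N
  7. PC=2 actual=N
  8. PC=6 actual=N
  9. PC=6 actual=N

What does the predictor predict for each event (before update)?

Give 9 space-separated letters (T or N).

Ev 1: PC=6 idx=0 pred=N actual=N -> ctr[0]=0
Ev 2: PC=6 idx=0 pred=N actual=T -> ctr[0]=1
Ev 3: PC=6 idx=0 pred=N actual=N -> ctr[0]=0
Ev 4: PC=6 idx=0 pred=N actual=T -> ctr[0]=1
Ev 5: PC=6 idx=0 pred=N actual=T -> ctr[0]=2
Ev 6: PC=6 idx=0 pred=T actual=N -> ctr[0]=1
Ev 7: PC=2 idx=2 pred=N actual=N -> ctr[2]=0
Ev 8: PC=6 idx=0 pred=N actual=N -> ctr[0]=0
Ev 9: PC=6 idx=0 pred=N actual=N -> ctr[0]=0

Answer: N N N N N T N N N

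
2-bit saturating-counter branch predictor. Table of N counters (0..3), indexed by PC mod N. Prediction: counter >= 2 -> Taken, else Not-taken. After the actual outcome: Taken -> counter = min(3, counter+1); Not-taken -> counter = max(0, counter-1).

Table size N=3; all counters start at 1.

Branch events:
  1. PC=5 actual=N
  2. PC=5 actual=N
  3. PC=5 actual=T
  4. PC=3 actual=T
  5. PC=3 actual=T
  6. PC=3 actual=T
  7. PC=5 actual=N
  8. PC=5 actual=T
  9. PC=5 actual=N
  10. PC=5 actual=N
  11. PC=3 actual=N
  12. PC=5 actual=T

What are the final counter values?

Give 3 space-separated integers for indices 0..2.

Ev 1: PC=5 idx=2 pred=N actual=N -> ctr[2]=0
Ev 2: PC=5 idx=2 pred=N actual=N -> ctr[2]=0
Ev 3: PC=5 idx=2 pred=N actual=T -> ctr[2]=1
Ev 4: PC=3 idx=0 pred=N actual=T -> ctr[0]=2
Ev 5: PC=3 idx=0 pred=T actual=T -> ctr[0]=3
Ev 6: PC=3 idx=0 pred=T actual=T -> ctr[0]=3
Ev 7: PC=5 idx=2 pred=N actual=N -> ctr[2]=0
Ev 8: PC=5 idx=2 pred=N actual=T -> ctr[2]=1
Ev 9: PC=5 idx=2 pred=N actual=N -> ctr[2]=0
Ev 10: PC=5 idx=2 pred=N actual=N -> ctr[2]=0
Ev 11: PC=3 idx=0 pred=T actual=N -> ctr[0]=2
Ev 12: PC=5 idx=2 pred=N actual=T -> ctr[2]=1

Answer: 2 1 1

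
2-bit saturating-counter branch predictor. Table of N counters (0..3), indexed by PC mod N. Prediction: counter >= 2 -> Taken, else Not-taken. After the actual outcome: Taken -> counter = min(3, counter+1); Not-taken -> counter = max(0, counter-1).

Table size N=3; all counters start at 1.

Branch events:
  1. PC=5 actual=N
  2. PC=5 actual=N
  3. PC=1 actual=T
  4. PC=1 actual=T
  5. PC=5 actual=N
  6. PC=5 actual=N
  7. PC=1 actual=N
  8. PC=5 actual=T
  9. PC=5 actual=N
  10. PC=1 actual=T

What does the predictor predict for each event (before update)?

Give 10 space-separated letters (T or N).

Ev 1: PC=5 idx=2 pred=N actual=N -> ctr[2]=0
Ev 2: PC=5 idx=2 pred=N actual=N -> ctr[2]=0
Ev 3: PC=1 idx=1 pred=N actual=T -> ctr[1]=2
Ev 4: PC=1 idx=1 pred=T actual=T -> ctr[1]=3
Ev 5: PC=5 idx=2 pred=N actual=N -> ctr[2]=0
Ev 6: PC=5 idx=2 pred=N actual=N -> ctr[2]=0
Ev 7: PC=1 idx=1 pred=T actual=N -> ctr[1]=2
Ev 8: PC=5 idx=2 pred=N actual=T -> ctr[2]=1
Ev 9: PC=5 idx=2 pred=N actual=N -> ctr[2]=0
Ev 10: PC=1 idx=1 pred=T actual=T -> ctr[1]=3

Answer: N N N T N N T N N T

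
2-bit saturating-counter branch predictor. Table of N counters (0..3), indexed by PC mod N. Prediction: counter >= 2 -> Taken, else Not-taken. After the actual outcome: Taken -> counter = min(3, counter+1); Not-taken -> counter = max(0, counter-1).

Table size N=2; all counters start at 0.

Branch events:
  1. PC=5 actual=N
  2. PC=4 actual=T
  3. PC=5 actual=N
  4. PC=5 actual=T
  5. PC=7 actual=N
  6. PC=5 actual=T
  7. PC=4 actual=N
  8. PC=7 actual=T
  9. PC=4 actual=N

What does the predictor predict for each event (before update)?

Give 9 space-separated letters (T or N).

Answer: N N N N N N N N N

Derivation:
Ev 1: PC=5 idx=1 pred=N actual=N -> ctr[1]=0
Ev 2: PC=4 idx=0 pred=N actual=T -> ctr[0]=1
Ev 3: PC=5 idx=1 pred=N actual=N -> ctr[1]=0
Ev 4: PC=5 idx=1 pred=N actual=T -> ctr[1]=1
Ev 5: PC=7 idx=1 pred=N actual=N -> ctr[1]=0
Ev 6: PC=5 idx=1 pred=N actual=T -> ctr[1]=1
Ev 7: PC=4 idx=0 pred=N actual=N -> ctr[0]=0
Ev 8: PC=7 idx=1 pred=N actual=T -> ctr[1]=2
Ev 9: PC=4 idx=0 pred=N actual=N -> ctr[0]=0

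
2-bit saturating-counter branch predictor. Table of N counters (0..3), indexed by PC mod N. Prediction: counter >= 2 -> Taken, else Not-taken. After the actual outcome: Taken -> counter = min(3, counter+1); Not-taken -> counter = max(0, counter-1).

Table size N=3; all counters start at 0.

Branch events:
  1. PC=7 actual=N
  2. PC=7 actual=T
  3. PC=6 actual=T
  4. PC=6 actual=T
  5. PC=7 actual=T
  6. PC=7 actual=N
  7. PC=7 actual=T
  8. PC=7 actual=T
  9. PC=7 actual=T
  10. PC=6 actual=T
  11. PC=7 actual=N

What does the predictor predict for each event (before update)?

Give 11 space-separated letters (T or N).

Ev 1: PC=7 idx=1 pred=N actual=N -> ctr[1]=0
Ev 2: PC=7 idx=1 pred=N actual=T -> ctr[1]=1
Ev 3: PC=6 idx=0 pred=N actual=T -> ctr[0]=1
Ev 4: PC=6 idx=0 pred=N actual=T -> ctr[0]=2
Ev 5: PC=7 idx=1 pred=N actual=T -> ctr[1]=2
Ev 6: PC=7 idx=1 pred=T actual=N -> ctr[1]=1
Ev 7: PC=7 idx=1 pred=N actual=T -> ctr[1]=2
Ev 8: PC=7 idx=1 pred=T actual=T -> ctr[1]=3
Ev 9: PC=7 idx=1 pred=T actual=T -> ctr[1]=3
Ev 10: PC=6 idx=0 pred=T actual=T -> ctr[0]=3
Ev 11: PC=7 idx=1 pred=T actual=N -> ctr[1]=2

Answer: N N N N N T N T T T T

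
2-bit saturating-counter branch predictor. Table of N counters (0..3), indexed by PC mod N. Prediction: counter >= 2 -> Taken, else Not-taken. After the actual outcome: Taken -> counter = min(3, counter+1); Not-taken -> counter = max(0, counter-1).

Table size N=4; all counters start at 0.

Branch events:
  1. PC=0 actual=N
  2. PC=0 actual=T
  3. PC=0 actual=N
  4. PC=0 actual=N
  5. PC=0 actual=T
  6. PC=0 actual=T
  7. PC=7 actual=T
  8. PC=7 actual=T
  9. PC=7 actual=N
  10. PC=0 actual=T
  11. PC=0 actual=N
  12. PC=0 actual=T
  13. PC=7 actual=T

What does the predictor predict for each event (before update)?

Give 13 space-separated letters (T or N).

Answer: N N N N N N N N T T T T N

Derivation:
Ev 1: PC=0 idx=0 pred=N actual=N -> ctr[0]=0
Ev 2: PC=0 idx=0 pred=N actual=T -> ctr[0]=1
Ev 3: PC=0 idx=0 pred=N actual=N -> ctr[0]=0
Ev 4: PC=0 idx=0 pred=N actual=N -> ctr[0]=0
Ev 5: PC=0 idx=0 pred=N actual=T -> ctr[0]=1
Ev 6: PC=0 idx=0 pred=N actual=T -> ctr[0]=2
Ev 7: PC=7 idx=3 pred=N actual=T -> ctr[3]=1
Ev 8: PC=7 idx=3 pred=N actual=T -> ctr[3]=2
Ev 9: PC=7 idx=3 pred=T actual=N -> ctr[3]=1
Ev 10: PC=0 idx=0 pred=T actual=T -> ctr[0]=3
Ev 11: PC=0 idx=0 pred=T actual=N -> ctr[0]=2
Ev 12: PC=0 idx=0 pred=T actual=T -> ctr[0]=3
Ev 13: PC=7 idx=3 pred=N actual=T -> ctr[3]=2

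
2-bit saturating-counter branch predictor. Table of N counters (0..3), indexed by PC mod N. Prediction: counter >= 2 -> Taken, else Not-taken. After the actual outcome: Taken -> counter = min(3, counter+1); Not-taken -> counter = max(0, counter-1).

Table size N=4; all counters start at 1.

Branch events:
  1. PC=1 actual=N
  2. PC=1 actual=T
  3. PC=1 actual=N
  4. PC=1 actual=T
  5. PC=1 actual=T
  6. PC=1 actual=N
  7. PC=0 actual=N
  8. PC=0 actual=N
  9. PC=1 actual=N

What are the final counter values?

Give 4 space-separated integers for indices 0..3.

Ev 1: PC=1 idx=1 pred=N actual=N -> ctr[1]=0
Ev 2: PC=1 idx=1 pred=N actual=T -> ctr[1]=1
Ev 3: PC=1 idx=1 pred=N actual=N -> ctr[1]=0
Ev 4: PC=1 idx=1 pred=N actual=T -> ctr[1]=1
Ev 5: PC=1 idx=1 pred=N actual=T -> ctr[1]=2
Ev 6: PC=1 idx=1 pred=T actual=N -> ctr[1]=1
Ev 7: PC=0 idx=0 pred=N actual=N -> ctr[0]=0
Ev 8: PC=0 idx=0 pred=N actual=N -> ctr[0]=0
Ev 9: PC=1 idx=1 pred=N actual=N -> ctr[1]=0

Answer: 0 0 1 1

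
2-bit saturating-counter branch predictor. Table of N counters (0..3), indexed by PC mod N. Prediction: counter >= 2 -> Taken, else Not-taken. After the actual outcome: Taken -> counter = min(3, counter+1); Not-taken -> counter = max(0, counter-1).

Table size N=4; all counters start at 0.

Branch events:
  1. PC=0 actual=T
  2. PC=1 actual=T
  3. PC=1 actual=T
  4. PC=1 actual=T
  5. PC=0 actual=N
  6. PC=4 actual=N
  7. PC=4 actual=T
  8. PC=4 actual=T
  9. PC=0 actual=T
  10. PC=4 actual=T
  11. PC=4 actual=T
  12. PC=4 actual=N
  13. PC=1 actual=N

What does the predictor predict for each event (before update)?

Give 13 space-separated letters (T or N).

Ev 1: PC=0 idx=0 pred=N actual=T -> ctr[0]=1
Ev 2: PC=1 idx=1 pred=N actual=T -> ctr[1]=1
Ev 3: PC=1 idx=1 pred=N actual=T -> ctr[1]=2
Ev 4: PC=1 idx=1 pred=T actual=T -> ctr[1]=3
Ev 5: PC=0 idx=0 pred=N actual=N -> ctr[0]=0
Ev 6: PC=4 idx=0 pred=N actual=N -> ctr[0]=0
Ev 7: PC=4 idx=0 pred=N actual=T -> ctr[0]=1
Ev 8: PC=4 idx=0 pred=N actual=T -> ctr[0]=2
Ev 9: PC=0 idx=0 pred=T actual=T -> ctr[0]=3
Ev 10: PC=4 idx=0 pred=T actual=T -> ctr[0]=3
Ev 11: PC=4 idx=0 pred=T actual=T -> ctr[0]=3
Ev 12: PC=4 idx=0 pred=T actual=N -> ctr[0]=2
Ev 13: PC=1 idx=1 pred=T actual=N -> ctr[1]=2

Answer: N N N T N N N N T T T T T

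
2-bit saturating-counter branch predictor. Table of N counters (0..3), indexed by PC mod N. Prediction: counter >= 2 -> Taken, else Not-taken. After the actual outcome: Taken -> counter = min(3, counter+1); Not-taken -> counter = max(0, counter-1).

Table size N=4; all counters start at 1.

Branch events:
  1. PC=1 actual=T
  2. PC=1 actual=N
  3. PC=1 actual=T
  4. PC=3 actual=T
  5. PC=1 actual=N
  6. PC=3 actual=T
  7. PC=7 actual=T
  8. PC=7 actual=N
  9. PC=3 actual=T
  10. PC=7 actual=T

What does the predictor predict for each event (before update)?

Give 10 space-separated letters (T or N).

Answer: N T N N T T T T T T

Derivation:
Ev 1: PC=1 idx=1 pred=N actual=T -> ctr[1]=2
Ev 2: PC=1 idx=1 pred=T actual=N -> ctr[1]=1
Ev 3: PC=1 idx=1 pred=N actual=T -> ctr[1]=2
Ev 4: PC=3 idx=3 pred=N actual=T -> ctr[3]=2
Ev 5: PC=1 idx=1 pred=T actual=N -> ctr[1]=1
Ev 6: PC=3 idx=3 pred=T actual=T -> ctr[3]=3
Ev 7: PC=7 idx=3 pred=T actual=T -> ctr[3]=3
Ev 8: PC=7 idx=3 pred=T actual=N -> ctr[3]=2
Ev 9: PC=3 idx=3 pred=T actual=T -> ctr[3]=3
Ev 10: PC=7 idx=3 pred=T actual=T -> ctr[3]=3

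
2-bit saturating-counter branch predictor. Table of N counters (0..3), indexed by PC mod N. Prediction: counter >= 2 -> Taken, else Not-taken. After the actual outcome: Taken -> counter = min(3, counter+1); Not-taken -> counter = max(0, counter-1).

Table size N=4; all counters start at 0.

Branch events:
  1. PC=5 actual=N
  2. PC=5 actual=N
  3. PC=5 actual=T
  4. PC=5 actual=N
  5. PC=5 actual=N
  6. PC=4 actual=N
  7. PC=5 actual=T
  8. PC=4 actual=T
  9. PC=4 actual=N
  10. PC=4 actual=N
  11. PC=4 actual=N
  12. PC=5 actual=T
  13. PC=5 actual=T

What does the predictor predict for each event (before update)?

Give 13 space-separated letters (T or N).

Ev 1: PC=5 idx=1 pred=N actual=N -> ctr[1]=0
Ev 2: PC=5 idx=1 pred=N actual=N -> ctr[1]=0
Ev 3: PC=5 idx=1 pred=N actual=T -> ctr[1]=1
Ev 4: PC=5 idx=1 pred=N actual=N -> ctr[1]=0
Ev 5: PC=5 idx=1 pred=N actual=N -> ctr[1]=0
Ev 6: PC=4 idx=0 pred=N actual=N -> ctr[0]=0
Ev 7: PC=5 idx=1 pred=N actual=T -> ctr[1]=1
Ev 8: PC=4 idx=0 pred=N actual=T -> ctr[0]=1
Ev 9: PC=4 idx=0 pred=N actual=N -> ctr[0]=0
Ev 10: PC=4 idx=0 pred=N actual=N -> ctr[0]=0
Ev 11: PC=4 idx=0 pred=N actual=N -> ctr[0]=0
Ev 12: PC=5 idx=1 pred=N actual=T -> ctr[1]=2
Ev 13: PC=5 idx=1 pred=T actual=T -> ctr[1]=3

Answer: N N N N N N N N N N N N T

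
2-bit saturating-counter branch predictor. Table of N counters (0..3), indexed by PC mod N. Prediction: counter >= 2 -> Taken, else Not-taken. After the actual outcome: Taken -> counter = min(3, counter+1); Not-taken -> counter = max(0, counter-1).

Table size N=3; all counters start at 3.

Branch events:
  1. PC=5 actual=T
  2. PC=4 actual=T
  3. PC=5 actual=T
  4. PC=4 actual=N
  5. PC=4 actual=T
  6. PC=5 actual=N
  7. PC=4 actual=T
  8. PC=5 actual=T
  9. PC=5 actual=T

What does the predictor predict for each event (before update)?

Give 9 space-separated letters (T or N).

Answer: T T T T T T T T T

Derivation:
Ev 1: PC=5 idx=2 pred=T actual=T -> ctr[2]=3
Ev 2: PC=4 idx=1 pred=T actual=T -> ctr[1]=3
Ev 3: PC=5 idx=2 pred=T actual=T -> ctr[2]=3
Ev 4: PC=4 idx=1 pred=T actual=N -> ctr[1]=2
Ev 5: PC=4 idx=1 pred=T actual=T -> ctr[1]=3
Ev 6: PC=5 idx=2 pred=T actual=N -> ctr[2]=2
Ev 7: PC=4 idx=1 pred=T actual=T -> ctr[1]=3
Ev 8: PC=5 idx=2 pred=T actual=T -> ctr[2]=3
Ev 9: PC=5 idx=2 pred=T actual=T -> ctr[2]=3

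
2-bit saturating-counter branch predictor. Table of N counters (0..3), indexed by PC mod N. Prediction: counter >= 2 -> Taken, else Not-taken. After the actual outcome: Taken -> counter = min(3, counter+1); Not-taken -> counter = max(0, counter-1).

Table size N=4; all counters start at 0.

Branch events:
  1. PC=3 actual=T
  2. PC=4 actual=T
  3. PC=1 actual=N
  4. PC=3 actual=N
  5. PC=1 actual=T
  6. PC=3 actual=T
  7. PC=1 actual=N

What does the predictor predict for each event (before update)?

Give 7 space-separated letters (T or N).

Ev 1: PC=3 idx=3 pred=N actual=T -> ctr[3]=1
Ev 2: PC=4 idx=0 pred=N actual=T -> ctr[0]=1
Ev 3: PC=1 idx=1 pred=N actual=N -> ctr[1]=0
Ev 4: PC=3 idx=3 pred=N actual=N -> ctr[3]=0
Ev 5: PC=1 idx=1 pred=N actual=T -> ctr[1]=1
Ev 6: PC=3 idx=3 pred=N actual=T -> ctr[3]=1
Ev 7: PC=1 idx=1 pred=N actual=N -> ctr[1]=0

Answer: N N N N N N N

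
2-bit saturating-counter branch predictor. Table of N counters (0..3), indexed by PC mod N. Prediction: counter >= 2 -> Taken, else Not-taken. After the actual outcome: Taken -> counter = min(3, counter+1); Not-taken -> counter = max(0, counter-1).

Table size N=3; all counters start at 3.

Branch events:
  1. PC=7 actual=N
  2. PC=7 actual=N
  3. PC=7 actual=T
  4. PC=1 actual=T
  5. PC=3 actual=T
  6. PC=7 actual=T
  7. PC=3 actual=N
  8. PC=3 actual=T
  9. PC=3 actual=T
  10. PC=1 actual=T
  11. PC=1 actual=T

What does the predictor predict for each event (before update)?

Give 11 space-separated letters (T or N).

Ev 1: PC=7 idx=1 pred=T actual=N -> ctr[1]=2
Ev 2: PC=7 idx=1 pred=T actual=N -> ctr[1]=1
Ev 3: PC=7 idx=1 pred=N actual=T -> ctr[1]=2
Ev 4: PC=1 idx=1 pred=T actual=T -> ctr[1]=3
Ev 5: PC=3 idx=0 pred=T actual=T -> ctr[0]=3
Ev 6: PC=7 idx=1 pred=T actual=T -> ctr[1]=3
Ev 7: PC=3 idx=0 pred=T actual=N -> ctr[0]=2
Ev 8: PC=3 idx=0 pred=T actual=T -> ctr[0]=3
Ev 9: PC=3 idx=0 pred=T actual=T -> ctr[0]=3
Ev 10: PC=1 idx=1 pred=T actual=T -> ctr[1]=3
Ev 11: PC=1 idx=1 pred=T actual=T -> ctr[1]=3

Answer: T T N T T T T T T T T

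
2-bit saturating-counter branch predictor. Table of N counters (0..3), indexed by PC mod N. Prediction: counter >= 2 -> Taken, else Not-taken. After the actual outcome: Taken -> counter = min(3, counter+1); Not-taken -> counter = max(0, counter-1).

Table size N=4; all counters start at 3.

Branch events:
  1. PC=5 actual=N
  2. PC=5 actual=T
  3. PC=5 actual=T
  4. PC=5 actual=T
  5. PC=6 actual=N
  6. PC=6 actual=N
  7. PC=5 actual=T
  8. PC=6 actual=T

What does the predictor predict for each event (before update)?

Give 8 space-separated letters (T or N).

Answer: T T T T T T T N

Derivation:
Ev 1: PC=5 idx=1 pred=T actual=N -> ctr[1]=2
Ev 2: PC=5 idx=1 pred=T actual=T -> ctr[1]=3
Ev 3: PC=5 idx=1 pred=T actual=T -> ctr[1]=3
Ev 4: PC=5 idx=1 pred=T actual=T -> ctr[1]=3
Ev 5: PC=6 idx=2 pred=T actual=N -> ctr[2]=2
Ev 6: PC=6 idx=2 pred=T actual=N -> ctr[2]=1
Ev 7: PC=5 idx=1 pred=T actual=T -> ctr[1]=3
Ev 8: PC=6 idx=2 pred=N actual=T -> ctr[2]=2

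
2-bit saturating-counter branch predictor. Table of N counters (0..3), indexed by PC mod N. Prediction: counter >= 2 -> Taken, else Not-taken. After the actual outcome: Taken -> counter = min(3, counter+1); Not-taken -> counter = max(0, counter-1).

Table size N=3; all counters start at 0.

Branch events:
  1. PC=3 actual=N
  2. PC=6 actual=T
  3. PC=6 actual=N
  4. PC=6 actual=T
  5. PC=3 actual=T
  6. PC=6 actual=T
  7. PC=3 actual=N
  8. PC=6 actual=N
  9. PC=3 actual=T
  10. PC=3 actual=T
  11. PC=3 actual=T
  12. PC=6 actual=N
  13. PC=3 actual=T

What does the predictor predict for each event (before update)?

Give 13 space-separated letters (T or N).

Ev 1: PC=3 idx=0 pred=N actual=N -> ctr[0]=0
Ev 2: PC=6 idx=0 pred=N actual=T -> ctr[0]=1
Ev 3: PC=6 idx=0 pred=N actual=N -> ctr[0]=0
Ev 4: PC=6 idx=0 pred=N actual=T -> ctr[0]=1
Ev 5: PC=3 idx=0 pred=N actual=T -> ctr[0]=2
Ev 6: PC=6 idx=0 pred=T actual=T -> ctr[0]=3
Ev 7: PC=3 idx=0 pred=T actual=N -> ctr[0]=2
Ev 8: PC=6 idx=0 pred=T actual=N -> ctr[0]=1
Ev 9: PC=3 idx=0 pred=N actual=T -> ctr[0]=2
Ev 10: PC=3 idx=0 pred=T actual=T -> ctr[0]=3
Ev 11: PC=3 idx=0 pred=T actual=T -> ctr[0]=3
Ev 12: PC=6 idx=0 pred=T actual=N -> ctr[0]=2
Ev 13: PC=3 idx=0 pred=T actual=T -> ctr[0]=3

Answer: N N N N N T T T N T T T T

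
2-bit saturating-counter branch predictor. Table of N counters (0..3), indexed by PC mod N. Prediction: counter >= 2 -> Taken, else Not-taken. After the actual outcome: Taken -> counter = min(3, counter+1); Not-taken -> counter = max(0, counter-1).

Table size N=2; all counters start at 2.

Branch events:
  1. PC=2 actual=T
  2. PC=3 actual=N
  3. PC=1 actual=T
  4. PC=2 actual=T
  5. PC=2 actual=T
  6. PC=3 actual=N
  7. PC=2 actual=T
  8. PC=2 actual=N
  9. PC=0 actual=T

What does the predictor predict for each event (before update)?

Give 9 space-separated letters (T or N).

Ev 1: PC=2 idx=0 pred=T actual=T -> ctr[0]=3
Ev 2: PC=3 idx=1 pred=T actual=N -> ctr[1]=1
Ev 3: PC=1 idx=1 pred=N actual=T -> ctr[1]=2
Ev 4: PC=2 idx=0 pred=T actual=T -> ctr[0]=3
Ev 5: PC=2 idx=0 pred=T actual=T -> ctr[0]=3
Ev 6: PC=3 idx=1 pred=T actual=N -> ctr[1]=1
Ev 7: PC=2 idx=0 pred=T actual=T -> ctr[0]=3
Ev 8: PC=2 idx=0 pred=T actual=N -> ctr[0]=2
Ev 9: PC=0 idx=0 pred=T actual=T -> ctr[0]=3

Answer: T T N T T T T T T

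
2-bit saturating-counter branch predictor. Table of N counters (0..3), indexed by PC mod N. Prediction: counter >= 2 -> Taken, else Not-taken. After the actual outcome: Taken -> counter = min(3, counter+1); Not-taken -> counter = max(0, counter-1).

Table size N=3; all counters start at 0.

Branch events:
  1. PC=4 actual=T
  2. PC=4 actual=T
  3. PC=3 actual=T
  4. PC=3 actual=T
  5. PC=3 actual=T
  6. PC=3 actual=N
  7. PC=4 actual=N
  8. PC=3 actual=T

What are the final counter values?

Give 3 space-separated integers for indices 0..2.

Ev 1: PC=4 idx=1 pred=N actual=T -> ctr[1]=1
Ev 2: PC=4 idx=1 pred=N actual=T -> ctr[1]=2
Ev 3: PC=3 idx=0 pred=N actual=T -> ctr[0]=1
Ev 4: PC=3 idx=0 pred=N actual=T -> ctr[0]=2
Ev 5: PC=3 idx=0 pred=T actual=T -> ctr[0]=3
Ev 6: PC=3 idx=0 pred=T actual=N -> ctr[0]=2
Ev 7: PC=4 idx=1 pred=T actual=N -> ctr[1]=1
Ev 8: PC=3 idx=0 pred=T actual=T -> ctr[0]=3

Answer: 3 1 0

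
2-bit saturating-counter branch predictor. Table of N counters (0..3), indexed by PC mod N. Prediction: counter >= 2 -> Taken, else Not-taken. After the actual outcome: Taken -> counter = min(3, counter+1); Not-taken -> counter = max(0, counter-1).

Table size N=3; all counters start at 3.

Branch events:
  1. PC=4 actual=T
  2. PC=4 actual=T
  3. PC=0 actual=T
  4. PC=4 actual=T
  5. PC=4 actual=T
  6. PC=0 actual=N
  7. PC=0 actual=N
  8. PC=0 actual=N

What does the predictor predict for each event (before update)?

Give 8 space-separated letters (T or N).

Answer: T T T T T T T N

Derivation:
Ev 1: PC=4 idx=1 pred=T actual=T -> ctr[1]=3
Ev 2: PC=4 idx=1 pred=T actual=T -> ctr[1]=3
Ev 3: PC=0 idx=0 pred=T actual=T -> ctr[0]=3
Ev 4: PC=4 idx=1 pred=T actual=T -> ctr[1]=3
Ev 5: PC=4 idx=1 pred=T actual=T -> ctr[1]=3
Ev 6: PC=0 idx=0 pred=T actual=N -> ctr[0]=2
Ev 7: PC=0 idx=0 pred=T actual=N -> ctr[0]=1
Ev 8: PC=0 idx=0 pred=N actual=N -> ctr[0]=0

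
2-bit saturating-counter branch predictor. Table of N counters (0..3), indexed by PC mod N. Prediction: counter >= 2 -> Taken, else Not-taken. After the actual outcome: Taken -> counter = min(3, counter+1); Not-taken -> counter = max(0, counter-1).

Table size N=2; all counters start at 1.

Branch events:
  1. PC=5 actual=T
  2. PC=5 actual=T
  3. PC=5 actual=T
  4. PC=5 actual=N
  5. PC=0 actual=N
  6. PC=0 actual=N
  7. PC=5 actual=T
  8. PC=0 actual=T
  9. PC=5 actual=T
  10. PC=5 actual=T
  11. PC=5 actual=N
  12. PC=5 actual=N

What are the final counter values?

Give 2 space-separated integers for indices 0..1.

Ev 1: PC=5 idx=1 pred=N actual=T -> ctr[1]=2
Ev 2: PC=5 idx=1 pred=T actual=T -> ctr[1]=3
Ev 3: PC=5 idx=1 pred=T actual=T -> ctr[1]=3
Ev 4: PC=5 idx=1 pred=T actual=N -> ctr[1]=2
Ev 5: PC=0 idx=0 pred=N actual=N -> ctr[0]=0
Ev 6: PC=0 idx=0 pred=N actual=N -> ctr[0]=0
Ev 7: PC=5 idx=1 pred=T actual=T -> ctr[1]=3
Ev 8: PC=0 idx=0 pred=N actual=T -> ctr[0]=1
Ev 9: PC=5 idx=1 pred=T actual=T -> ctr[1]=3
Ev 10: PC=5 idx=1 pred=T actual=T -> ctr[1]=3
Ev 11: PC=5 idx=1 pred=T actual=N -> ctr[1]=2
Ev 12: PC=5 idx=1 pred=T actual=N -> ctr[1]=1

Answer: 1 1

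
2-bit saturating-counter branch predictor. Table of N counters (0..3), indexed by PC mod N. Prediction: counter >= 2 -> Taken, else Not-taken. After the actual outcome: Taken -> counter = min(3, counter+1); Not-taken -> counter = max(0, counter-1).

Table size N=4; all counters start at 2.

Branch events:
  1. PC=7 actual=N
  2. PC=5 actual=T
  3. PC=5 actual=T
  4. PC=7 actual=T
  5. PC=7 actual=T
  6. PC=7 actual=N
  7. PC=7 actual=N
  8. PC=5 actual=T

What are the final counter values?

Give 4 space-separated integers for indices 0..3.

Ev 1: PC=7 idx=3 pred=T actual=N -> ctr[3]=1
Ev 2: PC=5 idx=1 pred=T actual=T -> ctr[1]=3
Ev 3: PC=5 idx=1 pred=T actual=T -> ctr[1]=3
Ev 4: PC=7 idx=3 pred=N actual=T -> ctr[3]=2
Ev 5: PC=7 idx=3 pred=T actual=T -> ctr[3]=3
Ev 6: PC=7 idx=3 pred=T actual=N -> ctr[3]=2
Ev 7: PC=7 idx=3 pred=T actual=N -> ctr[3]=1
Ev 8: PC=5 idx=1 pred=T actual=T -> ctr[1]=3

Answer: 2 3 2 1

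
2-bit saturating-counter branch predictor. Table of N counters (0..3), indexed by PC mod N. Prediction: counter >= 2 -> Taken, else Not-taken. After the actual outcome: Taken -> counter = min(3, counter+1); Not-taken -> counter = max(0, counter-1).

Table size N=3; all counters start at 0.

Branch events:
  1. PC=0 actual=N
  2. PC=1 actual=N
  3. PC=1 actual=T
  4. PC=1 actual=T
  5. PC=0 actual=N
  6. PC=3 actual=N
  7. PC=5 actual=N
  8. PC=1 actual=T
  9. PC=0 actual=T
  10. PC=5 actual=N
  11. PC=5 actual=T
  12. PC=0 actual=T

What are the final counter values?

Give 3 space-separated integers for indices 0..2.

Answer: 2 3 1

Derivation:
Ev 1: PC=0 idx=0 pred=N actual=N -> ctr[0]=0
Ev 2: PC=1 idx=1 pred=N actual=N -> ctr[1]=0
Ev 3: PC=1 idx=1 pred=N actual=T -> ctr[1]=1
Ev 4: PC=1 idx=1 pred=N actual=T -> ctr[1]=2
Ev 5: PC=0 idx=0 pred=N actual=N -> ctr[0]=0
Ev 6: PC=3 idx=0 pred=N actual=N -> ctr[0]=0
Ev 7: PC=5 idx=2 pred=N actual=N -> ctr[2]=0
Ev 8: PC=1 idx=1 pred=T actual=T -> ctr[1]=3
Ev 9: PC=0 idx=0 pred=N actual=T -> ctr[0]=1
Ev 10: PC=5 idx=2 pred=N actual=N -> ctr[2]=0
Ev 11: PC=5 idx=2 pred=N actual=T -> ctr[2]=1
Ev 12: PC=0 idx=0 pred=N actual=T -> ctr[0]=2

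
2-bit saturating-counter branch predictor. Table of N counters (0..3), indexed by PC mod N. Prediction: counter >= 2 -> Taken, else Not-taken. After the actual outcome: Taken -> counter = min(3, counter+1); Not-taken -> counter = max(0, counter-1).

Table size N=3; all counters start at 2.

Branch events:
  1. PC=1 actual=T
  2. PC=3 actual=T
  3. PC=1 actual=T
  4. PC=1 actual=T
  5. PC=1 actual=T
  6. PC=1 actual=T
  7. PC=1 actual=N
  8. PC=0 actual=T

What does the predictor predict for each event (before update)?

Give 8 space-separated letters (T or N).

Answer: T T T T T T T T

Derivation:
Ev 1: PC=1 idx=1 pred=T actual=T -> ctr[1]=3
Ev 2: PC=3 idx=0 pred=T actual=T -> ctr[0]=3
Ev 3: PC=1 idx=1 pred=T actual=T -> ctr[1]=3
Ev 4: PC=1 idx=1 pred=T actual=T -> ctr[1]=3
Ev 5: PC=1 idx=1 pred=T actual=T -> ctr[1]=3
Ev 6: PC=1 idx=1 pred=T actual=T -> ctr[1]=3
Ev 7: PC=1 idx=1 pred=T actual=N -> ctr[1]=2
Ev 8: PC=0 idx=0 pred=T actual=T -> ctr[0]=3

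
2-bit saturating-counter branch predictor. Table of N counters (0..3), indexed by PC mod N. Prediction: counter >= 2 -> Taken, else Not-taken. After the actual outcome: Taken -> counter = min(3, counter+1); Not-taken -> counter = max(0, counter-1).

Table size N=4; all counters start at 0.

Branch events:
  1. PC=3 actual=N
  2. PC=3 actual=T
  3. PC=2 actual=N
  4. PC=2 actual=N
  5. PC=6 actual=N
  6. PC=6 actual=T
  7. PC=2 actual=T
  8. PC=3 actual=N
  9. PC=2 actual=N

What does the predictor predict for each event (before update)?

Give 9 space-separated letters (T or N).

Ev 1: PC=3 idx=3 pred=N actual=N -> ctr[3]=0
Ev 2: PC=3 idx=3 pred=N actual=T -> ctr[3]=1
Ev 3: PC=2 idx=2 pred=N actual=N -> ctr[2]=0
Ev 4: PC=2 idx=2 pred=N actual=N -> ctr[2]=0
Ev 5: PC=6 idx=2 pred=N actual=N -> ctr[2]=0
Ev 6: PC=6 idx=2 pred=N actual=T -> ctr[2]=1
Ev 7: PC=2 idx=2 pred=N actual=T -> ctr[2]=2
Ev 8: PC=3 idx=3 pred=N actual=N -> ctr[3]=0
Ev 9: PC=2 idx=2 pred=T actual=N -> ctr[2]=1

Answer: N N N N N N N N T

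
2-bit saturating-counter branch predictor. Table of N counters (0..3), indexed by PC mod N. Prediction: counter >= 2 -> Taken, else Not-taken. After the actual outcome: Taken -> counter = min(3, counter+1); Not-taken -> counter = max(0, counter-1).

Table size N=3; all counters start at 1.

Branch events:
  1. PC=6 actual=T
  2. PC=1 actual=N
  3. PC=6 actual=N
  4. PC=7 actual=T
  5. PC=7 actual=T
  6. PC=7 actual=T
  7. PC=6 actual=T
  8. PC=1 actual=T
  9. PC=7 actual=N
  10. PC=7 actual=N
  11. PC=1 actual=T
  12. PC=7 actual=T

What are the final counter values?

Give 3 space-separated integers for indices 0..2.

Answer: 2 3 1

Derivation:
Ev 1: PC=6 idx=0 pred=N actual=T -> ctr[0]=2
Ev 2: PC=1 idx=1 pred=N actual=N -> ctr[1]=0
Ev 3: PC=6 idx=0 pred=T actual=N -> ctr[0]=1
Ev 4: PC=7 idx=1 pred=N actual=T -> ctr[1]=1
Ev 5: PC=7 idx=1 pred=N actual=T -> ctr[1]=2
Ev 6: PC=7 idx=1 pred=T actual=T -> ctr[1]=3
Ev 7: PC=6 idx=0 pred=N actual=T -> ctr[0]=2
Ev 8: PC=1 idx=1 pred=T actual=T -> ctr[1]=3
Ev 9: PC=7 idx=1 pred=T actual=N -> ctr[1]=2
Ev 10: PC=7 idx=1 pred=T actual=N -> ctr[1]=1
Ev 11: PC=1 idx=1 pred=N actual=T -> ctr[1]=2
Ev 12: PC=7 idx=1 pred=T actual=T -> ctr[1]=3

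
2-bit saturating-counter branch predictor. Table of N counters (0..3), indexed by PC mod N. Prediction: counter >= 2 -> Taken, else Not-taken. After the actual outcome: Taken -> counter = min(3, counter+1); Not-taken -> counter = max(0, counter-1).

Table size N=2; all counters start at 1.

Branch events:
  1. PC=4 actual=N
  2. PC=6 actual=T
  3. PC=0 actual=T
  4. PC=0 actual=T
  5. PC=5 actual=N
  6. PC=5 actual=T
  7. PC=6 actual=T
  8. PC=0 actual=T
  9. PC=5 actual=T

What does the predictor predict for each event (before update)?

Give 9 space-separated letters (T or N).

Answer: N N N T N N T T N

Derivation:
Ev 1: PC=4 idx=0 pred=N actual=N -> ctr[0]=0
Ev 2: PC=6 idx=0 pred=N actual=T -> ctr[0]=1
Ev 3: PC=0 idx=0 pred=N actual=T -> ctr[0]=2
Ev 4: PC=0 idx=0 pred=T actual=T -> ctr[0]=3
Ev 5: PC=5 idx=1 pred=N actual=N -> ctr[1]=0
Ev 6: PC=5 idx=1 pred=N actual=T -> ctr[1]=1
Ev 7: PC=6 idx=0 pred=T actual=T -> ctr[0]=3
Ev 8: PC=0 idx=0 pred=T actual=T -> ctr[0]=3
Ev 9: PC=5 idx=1 pred=N actual=T -> ctr[1]=2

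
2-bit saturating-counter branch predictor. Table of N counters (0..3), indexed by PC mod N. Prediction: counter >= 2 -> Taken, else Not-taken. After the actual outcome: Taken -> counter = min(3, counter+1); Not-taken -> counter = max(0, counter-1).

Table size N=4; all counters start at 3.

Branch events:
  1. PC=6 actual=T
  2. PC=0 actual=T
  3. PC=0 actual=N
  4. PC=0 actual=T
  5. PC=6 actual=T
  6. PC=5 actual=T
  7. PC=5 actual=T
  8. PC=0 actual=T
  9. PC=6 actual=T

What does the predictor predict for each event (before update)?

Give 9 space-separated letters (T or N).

Ev 1: PC=6 idx=2 pred=T actual=T -> ctr[2]=3
Ev 2: PC=0 idx=0 pred=T actual=T -> ctr[0]=3
Ev 3: PC=0 idx=0 pred=T actual=N -> ctr[0]=2
Ev 4: PC=0 idx=0 pred=T actual=T -> ctr[0]=3
Ev 5: PC=6 idx=2 pred=T actual=T -> ctr[2]=3
Ev 6: PC=5 idx=1 pred=T actual=T -> ctr[1]=3
Ev 7: PC=5 idx=1 pred=T actual=T -> ctr[1]=3
Ev 8: PC=0 idx=0 pred=T actual=T -> ctr[0]=3
Ev 9: PC=6 idx=2 pred=T actual=T -> ctr[2]=3

Answer: T T T T T T T T T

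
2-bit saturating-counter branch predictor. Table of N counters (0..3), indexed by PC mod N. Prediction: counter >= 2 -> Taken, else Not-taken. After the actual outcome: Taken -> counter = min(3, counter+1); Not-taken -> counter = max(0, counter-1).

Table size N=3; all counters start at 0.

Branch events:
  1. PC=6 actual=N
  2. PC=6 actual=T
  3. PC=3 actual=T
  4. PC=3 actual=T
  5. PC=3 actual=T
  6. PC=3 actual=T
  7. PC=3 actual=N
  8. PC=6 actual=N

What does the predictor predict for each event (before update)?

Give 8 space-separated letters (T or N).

Answer: N N N T T T T T

Derivation:
Ev 1: PC=6 idx=0 pred=N actual=N -> ctr[0]=0
Ev 2: PC=6 idx=0 pred=N actual=T -> ctr[0]=1
Ev 3: PC=3 idx=0 pred=N actual=T -> ctr[0]=2
Ev 4: PC=3 idx=0 pred=T actual=T -> ctr[0]=3
Ev 5: PC=3 idx=0 pred=T actual=T -> ctr[0]=3
Ev 6: PC=3 idx=0 pred=T actual=T -> ctr[0]=3
Ev 7: PC=3 idx=0 pred=T actual=N -> ctr[0]=2
Ev 8: PC=6 idx=0 pred=T actual=N -> ctr[0]=1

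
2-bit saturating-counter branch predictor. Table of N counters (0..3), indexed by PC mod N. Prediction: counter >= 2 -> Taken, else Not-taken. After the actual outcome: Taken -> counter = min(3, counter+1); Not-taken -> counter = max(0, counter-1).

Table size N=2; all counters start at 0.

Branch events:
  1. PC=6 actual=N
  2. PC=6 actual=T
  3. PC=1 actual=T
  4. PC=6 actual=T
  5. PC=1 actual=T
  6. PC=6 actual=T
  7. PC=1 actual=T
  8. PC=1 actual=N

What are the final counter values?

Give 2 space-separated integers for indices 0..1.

Ev 1: PC=6 idx=0 pred=N actual=N -> ctr[0]=0
Ev 2: PC=6 idx=0 pred=N actual=T -> ctr[0]=1
Ev 3: PC=1 idx=1 pred=N actual=T -> ctr[1]=1
Ev 4: PC=6 idx=0 pred=N actual=T -> ctr[0]=2
Ev 5: PC=1 idx=1 pred=N actual=T -> ctr[1]=2
Ev 6: PC=6 idx=0 pred=T actual=T -> ctr[0]=3
Ev 7: PC=1 idx=1 pred=T actual=T -> ctr[1]=3
Ev 8: PC=1 idx=1 pred=T actual=N -> ctr[1]=2

Answer: 3 2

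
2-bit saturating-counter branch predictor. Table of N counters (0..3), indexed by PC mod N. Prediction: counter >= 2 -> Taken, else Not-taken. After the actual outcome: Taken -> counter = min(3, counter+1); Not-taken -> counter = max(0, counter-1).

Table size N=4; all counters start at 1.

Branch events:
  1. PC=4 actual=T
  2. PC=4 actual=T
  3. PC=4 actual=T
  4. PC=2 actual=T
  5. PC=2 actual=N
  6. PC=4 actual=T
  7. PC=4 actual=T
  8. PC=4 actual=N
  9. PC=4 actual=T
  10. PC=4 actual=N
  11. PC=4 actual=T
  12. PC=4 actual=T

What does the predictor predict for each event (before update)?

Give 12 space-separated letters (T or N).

Answer: N T T N T T T T T T T T

Derivation:
Ev 1: PC=4 idx=0 pred=N actual=T -> ctr[0]=2
Ev 2: PC=4 idx=0 pred=T actual=T -> ctr[0]=3
Ev 3: PC=4 idx=0 pred=T actual=T -> ctr[0]=3
Ev 4: PC=2 idx=2 pred=N actual=T -> ctr[2]=2
Ev 5: PC=2 idx=2 pred=T actual=N -> ctr[2]=1
Ev 6: PC=4 idx=0 pred=T actual=T -> ctr[0]=3
Ev 7: PC=4 idx=0 pred=T actual=T -> ctr[0]=3
Ev 8: PC=4 idx=0 pred=T actual=N -> ctr[0]=2
Ev 9: PC=4 idx=0 pred=T actual=T -> ctr[0]=3
Ev 10: PC=4 idx=0 pred=T actual=N -> ctr[0]=2
Ev 11: PC=4 idx=0 pred=T actual=T -> ctr[0]=3
Ev 12: PC=4 idx=0 pred=T actual=T -> ctr[0]=3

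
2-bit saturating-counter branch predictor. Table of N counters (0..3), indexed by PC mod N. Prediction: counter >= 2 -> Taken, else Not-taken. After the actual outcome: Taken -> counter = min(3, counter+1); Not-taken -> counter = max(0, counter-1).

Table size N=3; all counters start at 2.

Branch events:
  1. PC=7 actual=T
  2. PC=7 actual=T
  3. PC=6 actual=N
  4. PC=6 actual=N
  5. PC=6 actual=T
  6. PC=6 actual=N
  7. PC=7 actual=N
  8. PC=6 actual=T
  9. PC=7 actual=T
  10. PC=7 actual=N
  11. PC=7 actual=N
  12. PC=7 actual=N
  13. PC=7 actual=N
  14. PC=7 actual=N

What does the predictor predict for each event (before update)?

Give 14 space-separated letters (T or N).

Answer: T T T N N N T N T T T N N N

Derivation:
Ev 1: PC=7 idx=1 pred=T actual=T -> ctr[1]=3
Ev 2: PC=7 idx=1 pred=T actual=T -> ctr[1]=3
Ev 3: PC=6 idx=0 pred=T actual=N -> ctr[0]=1
Ev 4: PC=6 idx=0 pred=N actual=N -> ctr[0]=0
Ev 5: PC=6 idx=0 pred=N actual=T -> ctr[0]=1
Ev 6: PC=6 idx=0 pred=N actual=N -> ctr[0]=0
Ev 7: PC=7 idx=1 pred=T actual=N -> ctr[1]=2
Ev 8: PC=6 idx=0 pred=N actual=T -> ctr[0]=1
Ev 9: PC=7 idx=1 pred=T actual=T -> ctr[1]=3
Ev 10: PC=7 idx=1 pred=T actual=N -> ctr[1]=2
Ev 11: PC=7 idx=1 pred=T actual=N -> ctr[1]=1
Ev 12: PC=7 idx=1 pred=N actual=N -> ctr[1]=0
Ev 13: PC=7 idx=1 pred=N actual=N -> ctr[1]=0
Ev 14: PC=7 idx=1 pred=N actual=N -> ctr[1]=0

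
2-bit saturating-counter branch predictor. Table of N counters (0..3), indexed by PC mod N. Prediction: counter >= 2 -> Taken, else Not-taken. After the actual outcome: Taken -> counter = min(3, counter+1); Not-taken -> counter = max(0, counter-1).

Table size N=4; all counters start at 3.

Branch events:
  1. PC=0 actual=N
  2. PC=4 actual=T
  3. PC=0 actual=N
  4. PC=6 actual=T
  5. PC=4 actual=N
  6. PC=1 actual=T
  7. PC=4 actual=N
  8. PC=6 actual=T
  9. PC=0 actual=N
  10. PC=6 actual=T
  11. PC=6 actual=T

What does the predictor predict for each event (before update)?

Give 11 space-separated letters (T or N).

Answer: T T T T T T N T N T T

Derivation:
Ev 1: PC=0 idx=0 pred=T actual=N -> ctr[0]=2
Ev 2: PC=4 idx=0 pred=T actual=T -> ctr[0]=3
Ev 3: PC=0 idx=0 pred=T actual=N -> ctr[0]=2
Ev 4: PC=6 idx=2 pred=T actual=T -> ctr[2]=3
Ev 5: PC=4 idx=0 pred=T actual=N -> ctr[0]=1
Ev 6: PC=1 idx=1 pred=T actual=T -> ctr[1]=3
Ev 7: PC=4 idx=0 pred=N actual=N -> ctr[0]=0
Ev 8: PC=6 idx=2 pred=T actual=T -> ctr[2]=3
Ev 9: PC=0 idx=0 pred=N actual=N -> ctr[0]=0
Ev 10: PC=6 idx=2 pred=T actual=T -> ctr[2]=3
Ev 11: PC=6 idx=2 pred=T actual=T -> ctr[2]=3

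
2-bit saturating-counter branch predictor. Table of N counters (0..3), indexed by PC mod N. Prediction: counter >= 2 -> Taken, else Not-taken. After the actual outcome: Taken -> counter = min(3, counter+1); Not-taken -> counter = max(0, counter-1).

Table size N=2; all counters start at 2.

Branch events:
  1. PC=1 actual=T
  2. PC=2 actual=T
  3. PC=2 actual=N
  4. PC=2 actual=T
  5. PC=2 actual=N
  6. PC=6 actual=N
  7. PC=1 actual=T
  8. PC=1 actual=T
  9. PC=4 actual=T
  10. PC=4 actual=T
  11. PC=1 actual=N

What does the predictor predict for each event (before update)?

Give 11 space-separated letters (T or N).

Answer: T T T T T T T T N T T

Derivation:
Ev 1: PC=1 idx=1 pred=T actual=T -> ctr[1]=3
Ev 2: PC=2 idx=0 pred=T actual=T -> ctr[0]=3
Ev 3: PC=2 idx=0 pred=T actual=N -> ctr[0]=2
Ev 4: PC=2 idx=0 pred=T actual=T -> ctr[0]=3
Ev 5: PC=2 idx=0 pred=T actual=N -> ctr[0]=2
Ev 6: PC=6 idx=0 pred=T actual=N -> ctr[0]=1
Ev 7: PC=1 idx=1 pred=T actual=T -> ctr[1]=3
Ev 8: PC=1 idx=1 pred=T actual=T -> ctr[1]=3
Ev 9: PC=4 idx=0 pred=N actual=T -> ctr[0]=2
Ev 10: PC=4 idx=0 pred=T actual=T -> ctr[0]=3
Ev 11: PC=1 idx=1 pred=T actual=N -> ctr[1]=2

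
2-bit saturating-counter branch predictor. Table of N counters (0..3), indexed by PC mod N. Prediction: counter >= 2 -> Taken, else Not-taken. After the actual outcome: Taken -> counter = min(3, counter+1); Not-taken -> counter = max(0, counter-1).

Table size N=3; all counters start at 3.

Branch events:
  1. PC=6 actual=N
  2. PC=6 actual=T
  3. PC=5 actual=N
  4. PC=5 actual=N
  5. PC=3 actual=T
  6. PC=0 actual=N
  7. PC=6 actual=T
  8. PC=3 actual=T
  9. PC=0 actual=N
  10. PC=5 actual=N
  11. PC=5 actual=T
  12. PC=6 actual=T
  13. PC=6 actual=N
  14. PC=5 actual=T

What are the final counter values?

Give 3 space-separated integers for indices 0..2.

Answer: 2 3 2

Derivation:
Ev 1: PC=6 idx=0 pred=T actual=N -> ctr[0]=2
Ev 2: PC=6 idx=0 pred=T actual=T -> ctr[0]=3
Ev 3: PC=5 idx=2 pred=T actual=N -> ctr[2]=2
Ev 4: PC=5 idx=2 pred=T actual=N -> ctr[2]=1
Ev 5: PC=3 idx=0 pred=T actual=T -> ctr[0]=3
Ev 6: PC=0 idx=0 pred=T actual=N -> ctr[0]=2
Ev 7: PC=6 idx=0 pred=T actual=T -> ctr[0]=3
Ev 8: PC=3 idx=0 pred=T actual=T -> ctr[0]=3
Ev 9: PC=0 idx=0 pred=T actual=N -> ctr[0]=2
Ev 10: PC=5 idx=2 pred=N actual=N -> ctr[2]=0
Ev 11: PC=5 idx=2 pred=N actual=T -> ctr[2]=1
Ev 12: PC=6 idx=0 pred=T actual=T -> ctr[0]=3
Ev 13: PC=6 idx=0 pred=T actual=N -> ctr[0]=2
Ev 14: PC=5 idx=2 pred=N actual=T -> ctr[2]=2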